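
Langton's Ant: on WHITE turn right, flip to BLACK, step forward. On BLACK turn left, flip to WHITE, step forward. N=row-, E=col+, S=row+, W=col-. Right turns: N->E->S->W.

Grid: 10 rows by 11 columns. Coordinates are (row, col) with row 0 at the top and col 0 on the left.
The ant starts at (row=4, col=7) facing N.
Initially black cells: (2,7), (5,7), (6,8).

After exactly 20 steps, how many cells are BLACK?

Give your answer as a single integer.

Answer: 9

Derivation:
Step 1: on WHITE (4,7): turn R to E, flip to black, move to (4,8). |black|=4
Step 2: on WHITE (4,8): turn R to S, flip to black, move to (5,8). |black|=5
Step 3: on WHITE (5,8): turn R to W, flip to black, move to (5,7). |black|=6
Step 4: on BLACK (5,7): turn L to S, flip to white, move to (6,7). |black|=5
Step 5: on WHITE (6,7): turn R to W, flip to black, move to (6,6). |black|=6
Step 6: on WHITE (6,6): turn R to N, flip to black, move to (5,6). |black|=7
Step 7: on WHITE (5,6): turn R to E, flip to black, move to (5,7). |black|=8
Step 8: on WHITE (5,7): turn R to S, flip to black, move to (6,7). |black|=9
Step 9: on BLACK (6,7): turn L to E, flip to white, move to (6,8). |black|=8
Step 10: on BLACK (6,8): turn L to N, flip to white, move to (5,8). |black|=7
Step 11: on BLACK (5,8): turn L to W, flip to white, move to (5,7). |black|=6
Step 12: on BLACK (5,7): turn L to S, flip to white, move to (6,7). |black|=5
Step 13: on WHITE (6,7): turn R to W, flip to black, move to (6,6). |black|=6
Step 14: on BLACK (6,6): turn L to S, flip to white, move to (7,6). |black|=5
Step 15: on WHITE (7,6): turn R to W, flip to black, move to (7,5). |black|=6
Step 16: on WHITE (7,5): turn R to N, flip to black, move to (6,5). |black|=7
Step 17: on WHITE (6,5): turn R to E, flip to black, move to (6,6). |black|=8
Step 18: on WHITE (6,6): turn R to S, flip to black, move to (7,6). |black|=9
Step 19: on BLACK (7,6): turn L to E, flip to white, move to (7,7). |black|=8
Step 20: on WHITE (7,7): turn R to S, flip to black, move to (8,7). |black|=9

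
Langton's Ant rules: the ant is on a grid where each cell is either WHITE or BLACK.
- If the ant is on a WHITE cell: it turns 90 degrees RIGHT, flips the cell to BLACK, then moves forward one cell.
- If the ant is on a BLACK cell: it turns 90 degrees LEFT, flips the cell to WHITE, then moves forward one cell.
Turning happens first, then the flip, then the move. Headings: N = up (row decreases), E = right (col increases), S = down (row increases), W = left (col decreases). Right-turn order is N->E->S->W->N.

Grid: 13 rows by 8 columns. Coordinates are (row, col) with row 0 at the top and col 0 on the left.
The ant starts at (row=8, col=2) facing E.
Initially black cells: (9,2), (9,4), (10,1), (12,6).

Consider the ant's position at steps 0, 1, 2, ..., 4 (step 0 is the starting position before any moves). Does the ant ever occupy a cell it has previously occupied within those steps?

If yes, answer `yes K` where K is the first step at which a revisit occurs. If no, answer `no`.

Step 1: on WHITE (8,2): turn R to S, flip to black, move to (9,2). |black|=5 — new cell
Step 2: on BLACK (9,2): turn L to E, flip to white, move to (9,3). |black|=4 — new cell
Step 3: on WHITE (9,3): turn R to S, flip to black, move to (10,3). |black|=5 — new cell
Step 4: on WHITE (10,3): turn R to W, flip to black, move to (10,2). |black|=6 — new cell
No revisit within 4 steps.

Answer: no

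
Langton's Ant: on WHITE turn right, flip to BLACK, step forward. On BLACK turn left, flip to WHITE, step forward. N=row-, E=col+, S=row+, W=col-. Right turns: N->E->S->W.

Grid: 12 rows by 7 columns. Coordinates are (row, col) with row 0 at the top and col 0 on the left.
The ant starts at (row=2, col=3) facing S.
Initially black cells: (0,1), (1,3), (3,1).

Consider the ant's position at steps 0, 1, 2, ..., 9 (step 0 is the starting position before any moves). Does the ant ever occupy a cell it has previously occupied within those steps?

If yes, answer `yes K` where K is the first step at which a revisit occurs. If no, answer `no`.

Answer: yes 7

Derivation:
Step 1: on WHITE (2,3): turn R to W, flip to black, move to (2,2). |black|=4 — new cell
Step 2: on WHITE (2,2): turn R to N, flip to black, move to (1,2). |black|=5 — new cell
Step 3: on WHITE (1,2): turn R to E, flip to black, move to (1,3). |black|=6 — new cell
Step 4: on BLACK (1,3): turn L to N, flip to white, move to (0,3). |black|=5 — new cell
Step 5: on WHITE (0,3): turn R to E, flip to black, move to (0,4). |black|=6 — new cell
Step 6: on WHITE (0,4): turn R to S, flip to black, move to (1,4). |black|=7 — new cell
Step 7: on WHITE (1,4): turn R to W, flip to black, move to (1,3). |black|=8 — REVISIT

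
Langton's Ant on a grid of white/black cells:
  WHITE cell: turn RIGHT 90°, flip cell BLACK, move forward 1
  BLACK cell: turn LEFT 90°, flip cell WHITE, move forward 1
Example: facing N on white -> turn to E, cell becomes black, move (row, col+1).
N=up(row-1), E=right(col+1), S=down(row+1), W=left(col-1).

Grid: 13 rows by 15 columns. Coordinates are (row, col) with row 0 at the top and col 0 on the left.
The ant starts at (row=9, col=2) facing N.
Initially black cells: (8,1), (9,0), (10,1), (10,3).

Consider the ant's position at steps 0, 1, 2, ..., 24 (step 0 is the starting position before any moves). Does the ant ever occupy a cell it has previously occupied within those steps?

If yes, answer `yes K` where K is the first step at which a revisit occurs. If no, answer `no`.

Answer: yes 6

Derivation:
Step 1: on WHITE (9,2): turn R to E, flip to black, move to (9,3). |black|=5 — new cell
Step 2: on WHITE (9,3): turn R to S, flip to black, move to (10,3). |black|=6 — new cell
Step 3: on BLACK (10,3): turn L to E, flip to white, move to (10,4). |black|=5 — new cell
Step 4: on WHITE (10,4): turn R to S, flip to black, move to (11,4). |black|=6 — new cell
Step 5: on WHITE (11,4): turn R to W, flip to black, move to (11,3). |black|=7 — new cell
Step 6: on WHITE (11,3): turn R to N, flip to black, move to (10,3). |black|=8 — REVISIT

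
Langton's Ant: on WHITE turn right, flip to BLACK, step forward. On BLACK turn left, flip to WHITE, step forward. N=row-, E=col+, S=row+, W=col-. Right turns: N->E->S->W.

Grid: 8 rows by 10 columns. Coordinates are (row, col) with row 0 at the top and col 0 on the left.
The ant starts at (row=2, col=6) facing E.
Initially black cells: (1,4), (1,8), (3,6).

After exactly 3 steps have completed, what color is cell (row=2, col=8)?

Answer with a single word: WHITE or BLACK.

Answer: WHITE

Derivation:
Step 1: on WHITE (2,6): turn R to S, flip to black, move to (3,6). |black|=4
Step 2: on BLACK (3,6): turn L to E, flip to white, move to (3,7). |black|=3
Step 3: on WHITE (3,7): turn R to S, flip to black, move to (4,7). |black|=4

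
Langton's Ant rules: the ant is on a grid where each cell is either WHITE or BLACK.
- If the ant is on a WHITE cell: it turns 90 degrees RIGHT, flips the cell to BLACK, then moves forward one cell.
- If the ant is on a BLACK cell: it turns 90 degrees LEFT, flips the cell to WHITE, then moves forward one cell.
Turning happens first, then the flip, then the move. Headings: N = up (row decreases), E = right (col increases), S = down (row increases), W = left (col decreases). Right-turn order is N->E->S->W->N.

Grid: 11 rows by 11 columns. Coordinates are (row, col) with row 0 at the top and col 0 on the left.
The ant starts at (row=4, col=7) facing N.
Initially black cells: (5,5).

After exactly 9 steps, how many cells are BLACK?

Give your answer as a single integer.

Answer: 8

Derivation:
Step 1: on WHITE (4,7): turn R to E, flip to black, move to (4,8). |black|=2
Step 2: on WHITE (4,8): turn R to S, flip to black, move to (5,8). |black|=3
Step 3: on WHITE (5,8): turn R to W, flip to black, move to (5,7). |black|=4
Step 4: on WHITE (5,7): turn R to N, flip to black, move to (4,7). |black|=5
Step 5: on BLACK (4,7): turn L to W, flip to white, move to (4,6). |black|=4
Step 6: on WHITE (4,6): turn R to N, flip to black, move to (3,6). |black|=5
Step 7: on WHITE (3,6): turn R to E, flip to black, move to (3,7). |black|=6
Step 8: on WHITE (3,7): turn R to S, flip to black, move to (4,7). |black|=7
Step 9: on WHITE (4,7): turn R to W, flip to black, move to (4,6). |black|=8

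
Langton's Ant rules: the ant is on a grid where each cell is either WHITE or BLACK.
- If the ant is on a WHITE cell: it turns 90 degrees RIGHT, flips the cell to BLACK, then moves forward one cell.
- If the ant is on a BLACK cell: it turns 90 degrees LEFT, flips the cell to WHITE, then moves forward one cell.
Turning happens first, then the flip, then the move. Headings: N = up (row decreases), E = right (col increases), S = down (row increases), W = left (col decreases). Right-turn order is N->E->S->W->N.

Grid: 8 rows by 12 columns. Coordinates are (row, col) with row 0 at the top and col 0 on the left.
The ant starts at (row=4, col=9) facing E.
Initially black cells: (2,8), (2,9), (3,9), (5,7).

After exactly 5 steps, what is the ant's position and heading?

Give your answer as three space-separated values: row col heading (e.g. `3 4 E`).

Step 1: on WHITE (4,9): turn R to S, flip to black, move to (5,9). |black|=5
Step 2: on WHITE (5,9): turn R to W, flip to black, move to (5,8). |black|=6
Step 3: on WHITE (5,8): turn R to N, flip to black, move to (4,8). |black|=7
Step 4: on WHITE (4,8): turn R to E, flip to black, move to (4,9). |black|=8
Step 5: on BLACK (4,9): turn L to N, flip to white, move to (3,9). |black|=7

Answer: 3 9 N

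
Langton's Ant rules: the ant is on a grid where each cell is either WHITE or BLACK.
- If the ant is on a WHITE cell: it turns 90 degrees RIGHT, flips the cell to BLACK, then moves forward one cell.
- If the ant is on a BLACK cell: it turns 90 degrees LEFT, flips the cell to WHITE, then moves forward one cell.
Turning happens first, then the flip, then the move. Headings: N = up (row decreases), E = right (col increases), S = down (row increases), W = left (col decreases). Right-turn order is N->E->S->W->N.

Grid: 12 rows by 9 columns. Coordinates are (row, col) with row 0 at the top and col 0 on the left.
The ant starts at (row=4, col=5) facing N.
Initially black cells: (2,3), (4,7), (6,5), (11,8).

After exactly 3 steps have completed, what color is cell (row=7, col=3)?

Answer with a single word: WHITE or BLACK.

Step 1: on WHITE (4,5): turn R to E, flip to black, move to (4,6). |black|=5
Step 2: on WHITE (4,6): turn R to S, flip to black, move to (5,6). |black|=6
Step 3: on WHITE (5,6): turn R to W, flip to black, move to (5,5). |black|=7

Answer: WHITE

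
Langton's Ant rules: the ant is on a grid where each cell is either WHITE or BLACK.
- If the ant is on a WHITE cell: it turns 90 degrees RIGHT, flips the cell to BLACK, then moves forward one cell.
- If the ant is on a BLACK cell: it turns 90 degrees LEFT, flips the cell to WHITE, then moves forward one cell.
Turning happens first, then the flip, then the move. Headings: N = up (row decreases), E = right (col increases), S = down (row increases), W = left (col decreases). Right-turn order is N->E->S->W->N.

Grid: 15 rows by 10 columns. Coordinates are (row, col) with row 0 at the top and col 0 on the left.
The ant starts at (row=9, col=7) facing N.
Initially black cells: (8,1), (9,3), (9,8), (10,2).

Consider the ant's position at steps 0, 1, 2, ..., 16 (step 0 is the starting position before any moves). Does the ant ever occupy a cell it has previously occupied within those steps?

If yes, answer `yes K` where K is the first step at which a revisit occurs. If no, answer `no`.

Answer: yes 5

Derivation:
Step 1: on WHITE (9,7): turn R to E, flip to black, move to (9,8). |black|=5 — new cell
Step 2: on BLACK (9,8): turn L to N, flip to white, move to (8,8). |black|=4 — new cell
Step 3: on WHITE (8,8): turn R to E, flip to black, move to (8,9). |black|=5 — new cell
Step 4: on WHITE (8,9): turn R to S, flip to black, move to (9,9). |black|=6 — new cell
Step 5: on WHITE (9,9): turn R to W, flip to black, move to (9,8). |black|=7 — REVISIT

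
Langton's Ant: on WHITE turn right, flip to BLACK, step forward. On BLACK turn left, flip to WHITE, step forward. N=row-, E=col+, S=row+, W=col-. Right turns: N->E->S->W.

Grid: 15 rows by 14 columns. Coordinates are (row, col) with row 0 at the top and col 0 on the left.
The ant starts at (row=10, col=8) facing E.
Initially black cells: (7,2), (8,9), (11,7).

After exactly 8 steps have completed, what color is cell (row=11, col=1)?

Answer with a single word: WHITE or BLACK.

Step 1: on WHITE (10,8): turn R to S, flip to black, move to (11,8). |black|=4
Step 2: on WHITE (11,8): turn R to W, flip to black, move to (11,7). |black|=5
Step 3: on BLACK (11,7): turn L to S, flip to white, move to (12,7). |black|=4
Step 4: on WHITE (12,7): turn R to W, flip to black, move to (12,6). |black|=5
Step 5: on WHITE (12,6): turn R to N, flip to black, move to (11,6). |black|=6
Step 6: on WHITE (11,6): turn R to E, flip to black, move to (11,7). |black|=7
Step 7: on WHITE (11,7): turn R to S, flip to black, move to (12,7). |black|=8
Step 8: on BLACK (12,7): turn L to E, flip to white, move to (12,8). |black|=7

Answer: WHITE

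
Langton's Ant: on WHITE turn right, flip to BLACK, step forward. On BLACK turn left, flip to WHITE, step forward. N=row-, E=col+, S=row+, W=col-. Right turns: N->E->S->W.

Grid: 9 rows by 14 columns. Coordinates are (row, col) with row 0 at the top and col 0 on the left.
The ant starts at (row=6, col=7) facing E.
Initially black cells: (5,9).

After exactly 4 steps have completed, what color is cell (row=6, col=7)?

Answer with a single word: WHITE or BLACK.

Step 1: on WHITE (6,7): turn R to S, flip to black, move to (7,7). |black|=2
Step 2: on WHITE (7,7): turn R to W, flip to black, move to (7,6). |black|=3
Step 3: on WHITE (7,6): turn R to N, flip to black, move to (6,6). |black|=4
Step 4: on WHITE (6,6): turn R to E, flip to black, move to (6,7). |black|=5

Answer: BLACK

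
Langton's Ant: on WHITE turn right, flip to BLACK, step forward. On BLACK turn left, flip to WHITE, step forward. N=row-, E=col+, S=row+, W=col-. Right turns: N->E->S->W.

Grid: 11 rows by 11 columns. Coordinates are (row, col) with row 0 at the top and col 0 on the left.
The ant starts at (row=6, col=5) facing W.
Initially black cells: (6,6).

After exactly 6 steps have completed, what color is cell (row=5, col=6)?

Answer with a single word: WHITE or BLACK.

Answer: BLACK

Derivation:
Step 1: on WHITE (6,5): turn R to N, flip to black, move to (5,5). |black|=2
Step 2: on WHITE (5,5): turn R to E, flip to black, move to (5,6). |black|=3
Step 3: on WHITE (5,6): turn R to S, flip to black, move to (6,6). |black|=4
Step 4: on BLACK (6,6): turn L to E, flip to white, move to (6,7). |black|=3
Step 5: on WHITE (6,7): turn R to S, flip to black, move to (7,7). |black|=4
Step 6: on WHITE (7,7): turn R to W, flip to black, move to (7,6). |black|=5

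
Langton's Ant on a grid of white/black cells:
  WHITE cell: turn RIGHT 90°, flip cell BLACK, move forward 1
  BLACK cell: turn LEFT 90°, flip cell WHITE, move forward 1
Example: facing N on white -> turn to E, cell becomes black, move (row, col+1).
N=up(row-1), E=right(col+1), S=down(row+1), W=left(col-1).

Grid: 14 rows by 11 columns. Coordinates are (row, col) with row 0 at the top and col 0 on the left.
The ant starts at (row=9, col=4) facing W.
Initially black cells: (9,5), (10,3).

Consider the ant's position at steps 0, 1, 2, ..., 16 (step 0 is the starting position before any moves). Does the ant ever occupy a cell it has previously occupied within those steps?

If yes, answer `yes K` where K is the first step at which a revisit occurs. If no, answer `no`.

Step 1: on WHITE (9,4): turn R to N, flip to black, move to (8,4). |black|=3 — new cell
Step 2: on WHITE (8,4): turn R to E, flip to black, move to (8,5). |black|=4 — new cell
Step 3: on WHITE (8,5): turn R to S, flip to black, move to (9,5). |black|=5 — new cell
Step 4: on BLACK (9,5): turn L to E, flip to white, move to (9,6). |black|=4 — new cell
Step 5: on WHITE (9,6): turn R to S, flip to black, move to (10,6). |black|=5 — new cell
Step 6: on WHITE (10,6): turn R to W, flip to black, move to (10,5). |black|=6 — new cell
Step 7: on WHITE (10,5): turn R to N, flip to black, move to (9,5). |black|=7 — REVISIT

Answer: yes 7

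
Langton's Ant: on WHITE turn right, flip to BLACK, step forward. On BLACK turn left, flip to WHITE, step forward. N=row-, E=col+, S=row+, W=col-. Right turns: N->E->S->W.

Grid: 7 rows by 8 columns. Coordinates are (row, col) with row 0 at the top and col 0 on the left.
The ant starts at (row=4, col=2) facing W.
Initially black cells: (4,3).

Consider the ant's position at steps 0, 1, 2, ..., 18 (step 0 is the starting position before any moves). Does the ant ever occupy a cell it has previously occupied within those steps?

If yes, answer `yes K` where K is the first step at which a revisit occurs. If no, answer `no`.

Answer: yes 7

Derivation:
Step 1: on WHITE (4,2): turn R to N, flip to black, move to (3,2). |black|=2 — new cell
Step 2: on WHITE (3,2): turn R to E, flip to black, move to (3,3). |black|=3 — new cell
Step 3: on WHITE (3,3): turn R to S, flip to black, move to (4,3). |black|=4 — new cell
Step 4: on BLACK (4,3): turn L to E, flip to white, move to (4,4). |black|=3 — new cell
Step 5: on WHITE (4,4): turn R to S, flip to black, move to (5,4). |black|=4 — new cell
Step 6: on WHITE (5,4): turn R to W, flip to black, move to (5,3). |black|=5 — new cell
Step 7: on WHITE (5,3): turn R to N, flip to black, move to (4,3). |black|=6 — REVISIT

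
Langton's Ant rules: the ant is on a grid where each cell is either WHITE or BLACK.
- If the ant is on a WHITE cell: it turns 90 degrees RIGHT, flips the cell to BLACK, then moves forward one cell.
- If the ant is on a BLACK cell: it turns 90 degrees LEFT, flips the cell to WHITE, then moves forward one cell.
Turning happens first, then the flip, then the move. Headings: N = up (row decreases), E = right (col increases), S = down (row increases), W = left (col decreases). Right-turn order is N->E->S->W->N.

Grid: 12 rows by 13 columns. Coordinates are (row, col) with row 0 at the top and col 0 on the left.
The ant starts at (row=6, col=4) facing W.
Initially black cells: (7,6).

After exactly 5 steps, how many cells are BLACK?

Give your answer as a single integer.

Answer: 4

Derivation:
Step 1: on WHITE (6,4): turn R to N, flip to black, move to (5,4). |black|=2
Step 2: on WHITE (5,4): turn R to E, flip to black, move to (5,5). |black|=3
Step 3: on WHITE (5,5): turn R to S, flip to black, move to (6,5). |black|=4
Step 4: on WHITE (6,5): turn R to W, flip to black, move to (6,4). |black|=5
Step 5: on BLACK (6,4): turn L to S, flip to white, move to (7,4). |black|=4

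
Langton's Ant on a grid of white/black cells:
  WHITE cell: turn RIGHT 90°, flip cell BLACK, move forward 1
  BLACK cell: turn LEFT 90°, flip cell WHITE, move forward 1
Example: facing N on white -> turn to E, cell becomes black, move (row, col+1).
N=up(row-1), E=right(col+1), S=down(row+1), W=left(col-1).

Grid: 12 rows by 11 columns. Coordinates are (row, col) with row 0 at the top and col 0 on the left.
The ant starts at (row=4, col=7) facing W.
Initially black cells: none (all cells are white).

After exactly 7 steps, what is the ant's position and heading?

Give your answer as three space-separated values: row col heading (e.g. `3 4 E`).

Step 1: on WHITE (4,7): turn R to N, flip to black, move to (3,7). |black|=1
Step 2: on WHITE (3,7): turn R to E, flip to black, move to (3,8). |black|=2
Step 3: on WHITE (3,8): turn R to S, flip to black, move to (4,8). |black|=3
Step 4: on WHITE (4,8): turn R to W, flip to black, move to (4,7). |black|=4
Step 5: on BLACK (4,7): turn L to S, flip to white, move to (5,7). |black|=3
Step 6: on WHITE (5,7): turn R to W, flip to black, move to (5,6). |black|=4
Step 7: on WHITE (5,6): turn R to N, flip to black, move to (4,6). |black|=5

Answer: 4 6 N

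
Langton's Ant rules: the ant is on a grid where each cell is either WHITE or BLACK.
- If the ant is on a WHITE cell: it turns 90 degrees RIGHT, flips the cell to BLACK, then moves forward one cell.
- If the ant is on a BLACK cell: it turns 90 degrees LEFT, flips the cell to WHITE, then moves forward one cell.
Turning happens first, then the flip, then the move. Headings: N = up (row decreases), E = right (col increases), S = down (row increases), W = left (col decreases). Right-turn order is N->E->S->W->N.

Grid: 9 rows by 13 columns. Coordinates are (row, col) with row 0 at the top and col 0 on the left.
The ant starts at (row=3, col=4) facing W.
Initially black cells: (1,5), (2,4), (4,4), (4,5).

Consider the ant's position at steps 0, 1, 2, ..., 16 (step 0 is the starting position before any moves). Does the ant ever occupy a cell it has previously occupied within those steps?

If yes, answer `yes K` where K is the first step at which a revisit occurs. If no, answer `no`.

Step 1: on WHITE (3,4): turn R to N, flip to black, move to (2,4). |black|=5 — new cell
Step 2: on BLACK (2,4): turn L to W, flip to white, move to (2,3). |black|=4 — new cell
Step 3: on WHITE (2,3): turn R to N, flip to black, move to (1,3). |black|=5 — new cell
Step 4: on WHITE (1,3): turn R to E, flip to black, move to (1,4). |black|=6 — new cell
Step 5: on WHITE (1,4): turn R to S, flip to black, move to (2,4). |black|=7 — REVISIT

Answer: yes 5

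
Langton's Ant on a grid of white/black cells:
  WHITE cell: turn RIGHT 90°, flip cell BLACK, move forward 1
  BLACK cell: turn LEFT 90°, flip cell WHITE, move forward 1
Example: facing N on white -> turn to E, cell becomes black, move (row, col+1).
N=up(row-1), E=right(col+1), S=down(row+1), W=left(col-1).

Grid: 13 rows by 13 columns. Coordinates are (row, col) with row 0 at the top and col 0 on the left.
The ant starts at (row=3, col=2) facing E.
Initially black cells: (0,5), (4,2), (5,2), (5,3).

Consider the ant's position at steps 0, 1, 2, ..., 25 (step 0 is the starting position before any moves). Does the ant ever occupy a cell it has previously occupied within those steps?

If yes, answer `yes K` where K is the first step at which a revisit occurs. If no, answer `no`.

Answer: yes 7

Derivation:
Step 1: on WHITE (3,2): turn R to S, flip to black, move to (4,2). |black|=5 — new cell
Step 2: on BLACK (4,2): turn L to E, flip to white, move to (4,3). |black|=4 — new cell
Step 3: on WHITE (4,3): turn R to S, flip to black, move to (5,3). |black|=5 — new cell
Step 4: on BLACK (5,3): turn L to E, flip to white, move to (5,4). |black|=4 — new cell
Step 5: on WHITE (5,4): turn R to S, flip to black, move to (6,4). |black|=5 — new cell
Step 6: on WHITE (6,4): turn R to W, flip to black, move to (6,3). |black|=6 — new cell
Step 7: on WHITE (6,3): turn R to N, flip to black, move to (5,3). |black|=7 — REVISIT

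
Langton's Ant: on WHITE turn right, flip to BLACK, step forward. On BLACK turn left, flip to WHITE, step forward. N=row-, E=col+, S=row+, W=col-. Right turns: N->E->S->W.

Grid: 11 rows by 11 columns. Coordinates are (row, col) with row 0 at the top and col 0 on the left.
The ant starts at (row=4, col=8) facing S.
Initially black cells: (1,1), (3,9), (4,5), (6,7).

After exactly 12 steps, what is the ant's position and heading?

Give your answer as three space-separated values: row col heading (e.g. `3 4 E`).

Answer: 4 8 S

Derivation:
Step 1: on WHITE (4,8): turn R to W, flip to black, move to (4,7). |black|=5
Step 2: on WHITE (4,7): turn R to N, flip to black, move to (3,7). |black|=6
Step 3: on WHITE (3,7): turn R to E, flip to black, move to (3,8). |black|=7
Step 4: on WHITE (3,8): turn R to S, flip to black, move to (4,8). |black|=8
Step 5: on BLACK (4,8): turn L to E, flip to white, move to (4,9). |black|=7
Step 6: on WHITE (4,9): turn R to S, flip to black, move to (5,9). |black|=8
Step 7: on WHITE (5,9): turn R to W, flip to black, move to (5,8). |black|=9
Step 8: on WHITE (5,8): turn R to N, flip to black, move to (4,8). |black|=10
Step 9: on WHITE (4,8): turn R to E, flip to black, move to (4,9). |black|=11
Step 10: on BLACK (4,9): turn L to N, flip to white, move to (3,9). |black|=10
Step 11: on BLACK (3,9): turn L to W, flip to white, move to (3,8). |black|=9
Step 12: on BLACK (3,8): turn L to S, flip to white, move to (4,8). |black|=8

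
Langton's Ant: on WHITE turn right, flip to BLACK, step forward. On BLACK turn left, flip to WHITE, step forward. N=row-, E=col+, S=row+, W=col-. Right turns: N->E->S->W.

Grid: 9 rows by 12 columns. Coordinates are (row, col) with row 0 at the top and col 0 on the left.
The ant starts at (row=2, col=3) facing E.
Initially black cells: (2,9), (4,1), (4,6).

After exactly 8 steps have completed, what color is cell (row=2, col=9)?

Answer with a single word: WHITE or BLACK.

Answer: BLACK

Derivation:
Step 1: on WHITE (2,3): turn R to S, flip to black, move to (3,3). |black|=4
Step 2: on WHITE (3,3): turn R to W, flip to black, move to (3,2). |black|=5
Step 3: on WHITE (3,2): turn R to N, flip to black, move to (2,2). |black|=6
Step 4: on WHITE (2,2): turn R to E, flip to black, move to (2,3). |black|=7
Step 5: on BLACK (2,3): turn L to N, flip to white, move to (1,3). |black|=6
Step 6: on WHITE (1,3): turn R to E, flip to black, move to (1,4). |black|=7
Step 7: on WHITE (1,4): turn R to S, flip to black, move to (2,4). |black|=8
Step 8: on WHITE (2,4): turn R to W, flip to black, move to (2,3). |black|=9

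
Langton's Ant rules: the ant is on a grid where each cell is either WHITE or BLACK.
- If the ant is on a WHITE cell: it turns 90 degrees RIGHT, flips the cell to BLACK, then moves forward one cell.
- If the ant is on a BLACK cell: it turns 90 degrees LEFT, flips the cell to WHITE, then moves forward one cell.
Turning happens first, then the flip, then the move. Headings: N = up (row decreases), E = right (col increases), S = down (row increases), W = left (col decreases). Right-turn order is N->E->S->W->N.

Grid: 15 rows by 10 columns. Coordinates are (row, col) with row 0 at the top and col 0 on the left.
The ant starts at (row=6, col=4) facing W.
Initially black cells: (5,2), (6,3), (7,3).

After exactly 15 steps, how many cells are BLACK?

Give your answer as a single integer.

Answer: 12

Derivation:
Step 1: on WHITE (6,4): turn R to N, flip to black, move to (5,4). |black|=4
Step 2: on WHITE (5,4): turn R to E, flip to black, move to (5,5). |black|=5
Step 3: on WHITE (5,5): turn R to S, flip to black, move to (6,5). |black|=6
Step 4: on WHITE (6,5): turn R to W, flip to black, move to (6,4). |black|=7
Step 5: on BLACK (6,4): turn L to S, flip to white, move to (7,4). |black|=6
Step 6: on WHITE (7,4): turn R to W, flip to black, move to (7,3). |black|=7
Step 7: on BLACK (7,3): turn L to S, flip to white, move to (8,3). |black|=6
Step 8: on WHITE (8,3): turn R to W, flip to black, move to (8,2). |black|=7
Step 9: on WHITE (8,2): turn R to N, flip to black, move to (7,2). |black|=8
Step 10: on WHITE (7,2): turn R to E, flip to black, move to (7,3). |black|=9
Step 11: on WHITE (7,3): turn R to S, flip to black, move to (8,3). |black|=10
Step 12: on BLACK (8,3): turn L to E, flip to white, move to (8,4). |black|=9
Step 13: on WHITE (8,4): turn R to S, flip to black, move to (9,4). |black|=10
Step 14: on WHITE (9,4): turn R to W, flip to black, move to (9,3). |black|=11
Step 15: on WHITE (9,3): turn R to N, flip to black, move to (8,3). |black|=12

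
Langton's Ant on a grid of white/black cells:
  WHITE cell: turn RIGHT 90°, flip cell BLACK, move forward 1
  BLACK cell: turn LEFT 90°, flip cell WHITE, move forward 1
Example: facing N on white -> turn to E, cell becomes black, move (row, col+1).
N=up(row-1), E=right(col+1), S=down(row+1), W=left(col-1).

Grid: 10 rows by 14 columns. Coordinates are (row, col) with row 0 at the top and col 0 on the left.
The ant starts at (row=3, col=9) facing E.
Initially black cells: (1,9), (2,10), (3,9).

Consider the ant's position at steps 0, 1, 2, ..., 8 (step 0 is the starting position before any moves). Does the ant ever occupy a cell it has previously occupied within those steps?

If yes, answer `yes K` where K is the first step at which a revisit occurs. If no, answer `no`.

Step 1: on BLACK (3,9): turn L to N, flip to white, move to (2,9). |black|=2 — new cell
Step 2: on WHITE (2,9): turn R to E, flip to black, move to (2,10). |black|=3 — new cell
Step 3: on BLACK (2,10): turn L to N, flip to white, move to (1,10). |black|=2 — new cell
Step 4: on WHITE (1,10): turn R to E, flip to black, move to (1,11). |black|=3 — new cell
Step 5: on WHITE (1,11): turn R to S, flip to black, move to (2,11). |black|=4 — new cell
Step 6: on WHITE (2,11): turn R to W, flip to black, move to (2,10). |black|=5 — REVISIT

Answer: yes 6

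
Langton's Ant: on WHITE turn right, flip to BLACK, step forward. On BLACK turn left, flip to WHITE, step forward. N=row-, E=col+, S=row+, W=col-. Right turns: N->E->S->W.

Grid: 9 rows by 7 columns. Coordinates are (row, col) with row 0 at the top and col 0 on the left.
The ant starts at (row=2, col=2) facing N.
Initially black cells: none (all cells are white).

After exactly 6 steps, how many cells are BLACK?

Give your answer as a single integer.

Step 1: on WHITE (2,2): turn R to E, flip to black, move to (2,3). |black|=1
Step 2: on WHITE (2,3): turn R to S, flip to black, move to (3,3). |black|=2
Step 3: on WHITE (3,3): turn R to W, flip to black, move to (3,2). |black|=3
Step 4: on WHITE (3,2): turn R to N, flip to black, move to (2,2). |black|=4
Step 5: on BLACK (2,2): turn L to W, flip to white, move to (2,1). |black|=3
Step 6: on WHITE (2,1): turn R to N, flip to black, move to (1,1). |black|=4

Answer: 4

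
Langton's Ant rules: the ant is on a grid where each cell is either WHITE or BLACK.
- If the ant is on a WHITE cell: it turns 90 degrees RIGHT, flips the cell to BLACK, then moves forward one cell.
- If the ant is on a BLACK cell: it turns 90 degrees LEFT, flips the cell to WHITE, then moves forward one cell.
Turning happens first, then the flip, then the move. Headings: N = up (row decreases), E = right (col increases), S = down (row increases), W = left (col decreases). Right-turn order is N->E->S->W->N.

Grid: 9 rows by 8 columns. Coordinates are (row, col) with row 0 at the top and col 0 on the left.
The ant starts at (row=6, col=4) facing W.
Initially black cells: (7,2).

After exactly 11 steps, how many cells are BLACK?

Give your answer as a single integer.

Step 1: on WHITE (6,4): turn R to N, flip to black, move to (5,4). |black|=2
Step 2: on WHITE (5,4): turn R to E, flip to black, move to (5,5). |black|=3
Step 3: on WHITE (5,5): turn R to S, flip to black, move to (6,5). |black|=4
Step 4: on WHITE (6,5): turn R to W, flip to black, move to (6,4). |black|=5
Step 5: on BLACK (6,4): turn L to S, flip to white, move to (7,4). |black|=4
Step 6: on WHITE (7,4): turn R to W, flip to black, move to (7,3). |black|=5
Step 7: on WHITE (7,3): turn R to N, flip to black, move to (6,3). |black|=6
Step 8: on WHITE (6,3): turn R to E, flip to black, move to (6,4). |black|=7
Step 9: on WHITE (6,4): turn R to S, flip to black, move to (7,4). |black|=8
Step 10: on BLACK (7,4): turn L to E, flip to white, move to (7,5). |black|=7
Step 11: on WHITE (7,5): turn R to S, flip to black, move to (8,5). |black|=8

Answer: 8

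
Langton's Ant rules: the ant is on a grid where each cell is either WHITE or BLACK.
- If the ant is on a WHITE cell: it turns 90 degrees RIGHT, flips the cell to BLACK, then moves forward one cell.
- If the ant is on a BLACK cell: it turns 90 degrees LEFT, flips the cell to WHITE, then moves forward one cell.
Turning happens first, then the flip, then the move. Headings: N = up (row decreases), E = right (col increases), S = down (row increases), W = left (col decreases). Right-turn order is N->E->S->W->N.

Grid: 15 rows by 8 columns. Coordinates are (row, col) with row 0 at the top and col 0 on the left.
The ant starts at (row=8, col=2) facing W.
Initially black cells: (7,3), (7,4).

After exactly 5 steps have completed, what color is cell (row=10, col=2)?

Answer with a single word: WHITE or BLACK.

Step 1: on WHITE (8,2): turn R to N, flip to black, move to (7,2). |black|=3
Step 2: on WHITE (7,2): turn R to E, flip to black, move to (7,3). |black|=4
Step 3: on BLACK (7,3): turn L to N, flip to white, move to (6,3). |black|=3
Step 4: on WHITE (6,3): turn R to E, flip to black, move to (6,4). |black|=4
Step 5: on WHITE (6,4): turn R to S, flip to black, move to (7,4). |black|=5

Answer: WHITE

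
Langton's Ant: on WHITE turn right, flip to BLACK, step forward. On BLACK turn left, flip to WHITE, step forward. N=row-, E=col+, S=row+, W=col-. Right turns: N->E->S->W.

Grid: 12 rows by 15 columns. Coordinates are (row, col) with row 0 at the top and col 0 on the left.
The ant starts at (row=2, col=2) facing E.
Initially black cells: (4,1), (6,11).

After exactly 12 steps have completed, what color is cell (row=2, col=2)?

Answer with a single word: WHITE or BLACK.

Answer: BLACK

Derivation:
Step 1: on WHITE (2,2): turn R to S, flip to black, move to (3,2). |black|=3
Step 2: on WHITE (3,2): turn R to W, flip to black, move to (3,1). |black|=4
Step 3: on WHITE (3,1): turn R to N, flip to black, move to (2,1). |black|=5
Step 4: on WHITE (2,1): turn R to E, flip to black, move to (2,2). |black|=6
Step 5: on BLACK (2,2): turn L to N, flip to white, move to (1,2). |black|=5
Step 6: on WHITE (1,2): turn R to E, flip to black, move to (1,3). |black|=6
Step 7: on WHITE (1,3): turn R to S, flip to black, move to (2,3). |black|=7
Step 8: on WHITE (2,3): turn R to W, flip to black, move to (2,2). |black|=8
Step 9: on WHITE (2,2): turn R to N, flip to black, move to (1,2). |black|=9
Step 10: on BLACK (1,2): turn L to W, flip to white, move to (1,1). |black|=8
Step 11: on WHITE (1,1): turn R to N, flip to black, move to (0,1). |black|=9
Step 12: on WHITE (0,1): turn R to E, flip to black, move to (0,2). |black|=10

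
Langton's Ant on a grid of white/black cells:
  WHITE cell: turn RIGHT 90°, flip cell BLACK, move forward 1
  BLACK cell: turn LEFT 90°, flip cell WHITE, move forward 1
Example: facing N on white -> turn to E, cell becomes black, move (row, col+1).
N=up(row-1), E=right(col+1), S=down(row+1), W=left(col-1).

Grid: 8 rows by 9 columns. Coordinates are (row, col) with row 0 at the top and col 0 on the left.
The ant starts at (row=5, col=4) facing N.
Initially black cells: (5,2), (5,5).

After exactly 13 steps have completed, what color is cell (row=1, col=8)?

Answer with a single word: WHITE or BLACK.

Step 1: on WHITE (5,4): turn R to E, flip to black, move to (5,5). |black|=3
Step 2: on BLACK (5,5): turn L to N, flip to white, move to (4,5). |black|=2
Step 3: on WHITE (4,5): turn R to E, flip to black, move to (4,6). |black|=3
Step 4: on WHITE (4,6): turn R to S, flip to black, move to (5,6). |black|=4
Step 5: on WHITE (5,6): turn R to W, flip to black, move to (5,5). |black|=5
Step 6: on WHITE (5,5): turn R to N, flip to black, move to (4,5). |black|=6
Step 7: on BLACK (4,5): turn L to W, flip to white, move to (4,4). |black|=5
Step 8: on WHITE (4,4): turn R to N, flip to black, move to (3,4). |black|=6
Step 9: on WHITE (3,4): turn R to E, flip to black, move to (3,5). |black|=7
Step 10: on WHITE (3,5): turn R to S, flip to black, move to (4,5). |black|=8
Step 11: on WHITE (4,5): turn R to W, flip to black, move to (4,4). |black|=9
Step 12: on BLACK (4,4): turn L to S, flip to white, move to (5,4). |black|=8
Step 13: on BLACK (5,4): turn L to E, flip to white, move to (5,5). |black|=7

Answer: WHITE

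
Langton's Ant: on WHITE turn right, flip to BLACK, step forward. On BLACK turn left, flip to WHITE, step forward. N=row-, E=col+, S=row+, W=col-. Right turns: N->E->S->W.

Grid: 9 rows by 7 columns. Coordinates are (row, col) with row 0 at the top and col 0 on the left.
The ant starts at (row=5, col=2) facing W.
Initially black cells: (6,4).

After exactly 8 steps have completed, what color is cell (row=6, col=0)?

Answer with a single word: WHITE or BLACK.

Step 1: on WHITE (5,2): turn R to N, flip to black, move to (4,2). |black|=2
Step 2: on WHITE (4,2): turn R to E, flip to black, move to (4,3). |black|=3
Step 3: on WHITE (4,3): turn R to S, flip to black, move to (5,3). |black|=4
Step 4: on WHITE (5,3): turn R to W, flip to black, move to (5,2). |black|=5
Step 5: on BLACK (5,2): turn L to S, flip to white, move to (6,2). |black|=4
Step 6: on WHITE (6,2): turn R to W, flip to black, move to (6,1). |black|=5
Step 7: on WHITE (6,1): turn R to N, flip to black, move to (5,1). |black|=6
Step 8: on WHITE (5,1): turn R to E, flip to black, move to (5,2). |black|=7

Answer: WHITE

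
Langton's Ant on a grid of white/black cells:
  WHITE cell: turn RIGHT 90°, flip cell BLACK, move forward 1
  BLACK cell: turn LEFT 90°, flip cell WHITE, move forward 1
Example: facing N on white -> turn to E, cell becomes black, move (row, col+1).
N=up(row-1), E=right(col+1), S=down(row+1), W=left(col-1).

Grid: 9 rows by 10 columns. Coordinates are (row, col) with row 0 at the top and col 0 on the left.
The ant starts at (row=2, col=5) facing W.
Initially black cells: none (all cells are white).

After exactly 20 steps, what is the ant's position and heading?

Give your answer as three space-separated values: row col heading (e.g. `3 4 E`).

Answer: 4 7 E

Derivation:
Step 1: on WHITE (2,5): turn R to N, flip to black, move to (1,5). |black|=1
Step 2: on WHITE (1,5): turn R to E, flip to black, move to (1,6). |black|=2
Step 3: on WHITE (1,6): turn R to S, flip to black, move to (2,6). |black|=3
Step 4: on WHITE (2,6): turn R to W, flip to black, move to (2,5). |black|=4
Step 5: on BLACK (2,5): turn L to S, flip to white, move to (3,5). |black|=3
Step 6: on WHITE (3,5): turn R to W, flip to black, move to (3,4). |black|=4
Step 7: on WHITE (3,4): turn R to N, flip to black, move to (2,4). |black|=5
Step 8: on WHITE (2,4): turn R to E, flip to black, move to (2,5). |black|=6
Step 9: on WHITE (2,5): turn R to S, flip to black, move to (3,5). |black|=7
Step 10: on BLACK (3,5): turn L to E, flip to white, move to (3,6). |black|=6
Step 11: on WHITE (3,6): turn R to S, flip to black, move to (4,6). |black|=7
Step 12: on WHITE (4,6): turn R to W, flip to black, move to (4,5). |black|=8
Step 13: on WHITE (4,5): turn R to N, flip to black, move to (3,5). |black|=9
Step 14: on WHITE (3,5): turn R to E, flip to black, move to (3,6). |black|=10
Step 15: on BLACK (3,6): turn L to N, flip to white, move to (2,6). |black|=9
Step 16: on BLACK (2,6): turn L to W, flip to white, move to (2,5). |black|=8
Step 17: on BLACK (2,5): turn L to S, flip to white, move to (3,5). |black|=7
Step 18: on BLACK (3,5): turn L to E, flip to white, move to (3,6). |black|=6
Step 19: on WHITE (3,6): turn R to S, flip to black, move to (4,6). |black|=7
Step 20: on BLACK (4,6): turn L to E, flip to white, move to (4,7). |black|=6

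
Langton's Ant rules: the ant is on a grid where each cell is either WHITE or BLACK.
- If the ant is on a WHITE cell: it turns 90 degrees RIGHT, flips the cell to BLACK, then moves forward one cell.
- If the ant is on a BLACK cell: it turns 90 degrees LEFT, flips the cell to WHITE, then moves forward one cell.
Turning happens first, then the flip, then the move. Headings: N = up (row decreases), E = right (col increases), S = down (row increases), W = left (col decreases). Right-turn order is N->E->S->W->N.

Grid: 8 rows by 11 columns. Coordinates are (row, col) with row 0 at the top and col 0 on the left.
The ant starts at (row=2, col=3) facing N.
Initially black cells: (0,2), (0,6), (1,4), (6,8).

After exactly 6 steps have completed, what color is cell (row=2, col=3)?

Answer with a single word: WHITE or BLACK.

Answer: WHITE

Derivation:
Step 1: on WHITE (2,3): turn R to E, flip to black, move to (2,4). |black|=5
Step 2: on WHITE (2,4): turn R to S, flip to black, move to (3,4). |black|=6
Step 3: on WHITE (3,4): turn R to W, flip to black, move to (3,3). |black|=7
Step 4: on WHITE (3,3): turn R to N, flip to black, move to (2,3). |black|=8
Step 5: on BLACK (2,3): turn L to W, flip to white, move to (2,2). |black|=7
Step 6: on WHITE (2,2): turn R to N, flip to black, move to (1,2). |black|=8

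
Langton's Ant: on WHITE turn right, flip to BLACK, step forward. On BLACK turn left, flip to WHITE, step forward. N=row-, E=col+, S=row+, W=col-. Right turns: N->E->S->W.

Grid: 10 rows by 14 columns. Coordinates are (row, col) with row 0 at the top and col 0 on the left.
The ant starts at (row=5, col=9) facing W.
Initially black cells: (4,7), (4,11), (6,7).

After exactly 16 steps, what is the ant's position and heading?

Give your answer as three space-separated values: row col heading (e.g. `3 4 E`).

Step 1: on WHITE (5,9): turn R to N, flip to black, move to (4,9). |black|=4
Step 2: on WHITE (4,9): turn R to E, flip to black, move to (4,10). |black|=5
Step 3: on WHITE (4,10): turn R to S, flip to black, move to (5,10). |black|=6
Step 4: on WHITE (5,10): turn R to W, flip to black, move to (5,9). |black|=7
Step 5: on BLACK (5,9): turn L to S, flip to white, move to (6,9). |black|=6
Step 6: on WHITE (6,9): turn R to W, flip to black, move to (6,8). |black|=7
Step 7: on WHITE (6,8): turn R to N, flip to black, move to (5,8). |black|=8
Step 8: on WHITE (5,8): turn R to E, flip to black, move to (5,9). |black|=9
Step 9: on WHITE (5,9): turn R to S, flip to black, move to (6,9). |black|=10
Step 10: on BLACK (6,9): turn L to E, flip to white, move to (6,10). |black|=9
Step 11: on WHITE (6,10): turn R to S, flip to black, move to (7,10). |black|=10
Step 12: on WHITE (7,10): turn R to W, flip to black, move to (7,9). |black|=11
Step 13: on WHITE (7,9): turn R to N, flip to black, move to (6,9). |black|=12
Step 14: on WHITE (6,9): turn R to E, flip to black, move to (6,10). |black|=13
Step 15: on BLACK (6,10): turn L to N, flip to white, move to (5,10). |black|=12
Step 16: on BLACK (5,10): turn L to W, flip to white, move to (5,9). |black|=11

Answer: 5 9 W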